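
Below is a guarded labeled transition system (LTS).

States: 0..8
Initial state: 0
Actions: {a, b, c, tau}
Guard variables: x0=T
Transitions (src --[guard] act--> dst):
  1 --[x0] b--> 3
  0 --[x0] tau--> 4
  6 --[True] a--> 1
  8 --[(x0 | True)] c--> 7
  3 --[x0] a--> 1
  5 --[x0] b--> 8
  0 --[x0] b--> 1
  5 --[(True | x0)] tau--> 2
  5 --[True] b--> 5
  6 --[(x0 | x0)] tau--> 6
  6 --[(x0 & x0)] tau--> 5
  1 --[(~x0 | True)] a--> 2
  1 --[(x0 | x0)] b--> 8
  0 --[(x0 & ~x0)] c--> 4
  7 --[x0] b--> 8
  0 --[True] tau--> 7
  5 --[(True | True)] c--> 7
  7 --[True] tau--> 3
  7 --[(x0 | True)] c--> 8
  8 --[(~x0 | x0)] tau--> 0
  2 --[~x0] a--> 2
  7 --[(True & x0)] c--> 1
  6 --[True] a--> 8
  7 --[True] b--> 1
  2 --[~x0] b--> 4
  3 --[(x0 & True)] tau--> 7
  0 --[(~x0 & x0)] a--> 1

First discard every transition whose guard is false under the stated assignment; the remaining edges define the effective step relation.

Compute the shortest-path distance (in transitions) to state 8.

Answer: 2

Trace:
Layered search for 8:
  Layer 0: {0}
  Layer 1: {1,4,7}
  Layer 2: {2,3,8}
8 enters at depth 2; path b·b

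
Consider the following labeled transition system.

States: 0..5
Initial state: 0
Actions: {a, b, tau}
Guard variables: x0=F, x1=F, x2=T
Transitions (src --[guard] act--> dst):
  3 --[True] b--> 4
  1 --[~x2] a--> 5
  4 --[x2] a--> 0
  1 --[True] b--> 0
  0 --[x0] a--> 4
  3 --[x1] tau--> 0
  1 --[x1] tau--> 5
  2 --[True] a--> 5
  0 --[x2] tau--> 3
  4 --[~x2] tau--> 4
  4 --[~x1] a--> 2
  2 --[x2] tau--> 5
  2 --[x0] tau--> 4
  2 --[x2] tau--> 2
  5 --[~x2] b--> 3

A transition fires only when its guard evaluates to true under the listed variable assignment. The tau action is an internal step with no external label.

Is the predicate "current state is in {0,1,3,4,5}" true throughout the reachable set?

Answer: INVARIANT VIOLATED at state 2

Analysis:
Inv-set: {0,1,3,4,5}
Reachable = {0,2,3,4,5}
  0: ok
  2: VIOLATES
  3: ok
  4: ok
  5: ok
counterexample path to 2: tau·b·a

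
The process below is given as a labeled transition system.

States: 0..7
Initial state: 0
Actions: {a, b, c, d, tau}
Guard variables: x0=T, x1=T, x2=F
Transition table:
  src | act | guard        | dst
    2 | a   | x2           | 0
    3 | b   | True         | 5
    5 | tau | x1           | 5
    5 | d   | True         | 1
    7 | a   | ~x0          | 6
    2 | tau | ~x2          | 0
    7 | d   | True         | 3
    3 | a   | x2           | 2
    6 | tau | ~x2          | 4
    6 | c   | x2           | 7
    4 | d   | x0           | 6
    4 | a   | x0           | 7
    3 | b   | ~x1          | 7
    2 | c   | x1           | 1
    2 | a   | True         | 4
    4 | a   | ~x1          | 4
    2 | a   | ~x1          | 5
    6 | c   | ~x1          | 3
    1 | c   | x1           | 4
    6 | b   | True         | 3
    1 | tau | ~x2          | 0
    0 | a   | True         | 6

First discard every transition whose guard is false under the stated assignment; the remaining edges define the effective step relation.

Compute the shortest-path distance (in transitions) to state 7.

Answer: 3

Trace:
BFS to 7:
  L0 = {0}
  L1 = {6}
  L2 = {3,4}
  L3 = {5,7}
7 enters at depth 3; path a·tau·a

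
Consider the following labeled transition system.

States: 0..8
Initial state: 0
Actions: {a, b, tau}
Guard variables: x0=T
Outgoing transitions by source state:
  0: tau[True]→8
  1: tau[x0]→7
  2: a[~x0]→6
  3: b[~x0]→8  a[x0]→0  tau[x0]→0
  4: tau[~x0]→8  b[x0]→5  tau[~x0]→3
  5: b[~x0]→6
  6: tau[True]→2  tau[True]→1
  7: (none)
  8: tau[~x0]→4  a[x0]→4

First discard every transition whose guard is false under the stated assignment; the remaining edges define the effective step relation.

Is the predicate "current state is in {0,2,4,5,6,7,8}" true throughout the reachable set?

Answer: INVARIANT HOLDS

Analysis:
Inv-set: {0,2,4,5,6,7,8}
Reach set: {0,4,5,8}
  0: ✓
  4: ✓
  5: ✓
  8: ✓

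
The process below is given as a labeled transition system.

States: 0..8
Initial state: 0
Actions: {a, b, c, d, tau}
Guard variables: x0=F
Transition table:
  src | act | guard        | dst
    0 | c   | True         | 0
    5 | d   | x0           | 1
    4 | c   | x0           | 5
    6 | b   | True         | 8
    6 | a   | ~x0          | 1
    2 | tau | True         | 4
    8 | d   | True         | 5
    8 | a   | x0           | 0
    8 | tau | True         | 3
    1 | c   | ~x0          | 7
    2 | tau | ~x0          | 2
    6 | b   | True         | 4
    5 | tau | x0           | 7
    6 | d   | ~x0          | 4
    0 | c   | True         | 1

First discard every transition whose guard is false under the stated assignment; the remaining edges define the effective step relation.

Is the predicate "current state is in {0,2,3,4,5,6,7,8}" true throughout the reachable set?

Safe = {0,2,3,4,5,6,7,8}
Reachable = {0,1,7}
  0: ok
  1: ✗ unsafe
  7: ok
witness against invariant: c → 1

Answer: INVARIANT VIOLATED at state 1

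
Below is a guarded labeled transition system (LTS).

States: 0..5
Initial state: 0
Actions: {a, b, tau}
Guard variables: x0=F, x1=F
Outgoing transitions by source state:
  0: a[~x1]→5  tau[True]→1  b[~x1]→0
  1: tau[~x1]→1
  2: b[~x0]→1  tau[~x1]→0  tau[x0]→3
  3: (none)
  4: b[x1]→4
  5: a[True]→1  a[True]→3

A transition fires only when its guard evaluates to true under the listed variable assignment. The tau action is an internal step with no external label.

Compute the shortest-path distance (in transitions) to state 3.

Answer: 2

Trace:
Breadth-first toward 3:
  L0 = {0}
  L1 = {1,5}
  L2 = {3}
first hit 3 at d=2 via a·a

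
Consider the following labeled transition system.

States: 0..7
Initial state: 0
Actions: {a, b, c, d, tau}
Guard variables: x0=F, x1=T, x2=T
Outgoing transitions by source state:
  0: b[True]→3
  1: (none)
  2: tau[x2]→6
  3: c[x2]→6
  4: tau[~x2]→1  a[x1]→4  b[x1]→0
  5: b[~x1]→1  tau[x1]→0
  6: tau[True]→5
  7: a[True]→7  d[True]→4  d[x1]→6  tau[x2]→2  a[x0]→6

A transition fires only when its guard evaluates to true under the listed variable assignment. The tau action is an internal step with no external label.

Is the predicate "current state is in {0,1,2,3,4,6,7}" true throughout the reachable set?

Inv-set: {0,1,2,3,4,6,7}
Reach set: {0,3,5,6}
  0: ✓
  3: ✓
  5: VIOLATES
  6: ✓
reach 5 via b·c·tau — violates

Answer: INVARIANT VIOLATED at state 5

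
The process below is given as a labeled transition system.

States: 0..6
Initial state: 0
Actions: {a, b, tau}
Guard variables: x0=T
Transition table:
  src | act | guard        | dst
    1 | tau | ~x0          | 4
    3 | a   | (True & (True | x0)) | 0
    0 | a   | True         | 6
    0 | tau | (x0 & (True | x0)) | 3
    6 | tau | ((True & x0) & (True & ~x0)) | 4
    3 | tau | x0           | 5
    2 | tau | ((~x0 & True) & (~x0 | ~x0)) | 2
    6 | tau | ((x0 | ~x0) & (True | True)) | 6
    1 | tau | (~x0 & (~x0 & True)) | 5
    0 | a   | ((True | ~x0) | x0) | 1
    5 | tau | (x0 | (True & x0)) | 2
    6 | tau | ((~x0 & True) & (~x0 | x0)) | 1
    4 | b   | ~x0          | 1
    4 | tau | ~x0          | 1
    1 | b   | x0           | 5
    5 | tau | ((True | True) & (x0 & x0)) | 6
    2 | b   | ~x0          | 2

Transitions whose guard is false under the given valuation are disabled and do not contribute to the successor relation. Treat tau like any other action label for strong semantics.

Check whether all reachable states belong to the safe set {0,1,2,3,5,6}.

Answer: INVARIANT HOLDS

Analysis:
Safe = {0,1,2,3,5,6}
Reachable = {0,1,2,3,5,6}
  0: ok
  1: ok
  2: ok
  3: ok
  5: ok
  6: ok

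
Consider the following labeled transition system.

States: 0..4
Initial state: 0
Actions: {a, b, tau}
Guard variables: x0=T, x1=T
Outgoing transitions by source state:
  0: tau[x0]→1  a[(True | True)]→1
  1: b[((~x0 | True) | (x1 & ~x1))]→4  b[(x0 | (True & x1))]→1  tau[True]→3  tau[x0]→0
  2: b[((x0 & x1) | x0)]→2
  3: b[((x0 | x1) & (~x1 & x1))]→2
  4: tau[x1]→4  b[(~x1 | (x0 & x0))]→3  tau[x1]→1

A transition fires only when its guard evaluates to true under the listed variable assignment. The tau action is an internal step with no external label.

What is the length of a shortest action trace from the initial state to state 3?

Answer: 2

Working:
Breadth-first toward 3:
  Layer 0: {0}
  Layer 1: {1}
  Layer 2: {3,4}
3 enters at depth 2; path a·tau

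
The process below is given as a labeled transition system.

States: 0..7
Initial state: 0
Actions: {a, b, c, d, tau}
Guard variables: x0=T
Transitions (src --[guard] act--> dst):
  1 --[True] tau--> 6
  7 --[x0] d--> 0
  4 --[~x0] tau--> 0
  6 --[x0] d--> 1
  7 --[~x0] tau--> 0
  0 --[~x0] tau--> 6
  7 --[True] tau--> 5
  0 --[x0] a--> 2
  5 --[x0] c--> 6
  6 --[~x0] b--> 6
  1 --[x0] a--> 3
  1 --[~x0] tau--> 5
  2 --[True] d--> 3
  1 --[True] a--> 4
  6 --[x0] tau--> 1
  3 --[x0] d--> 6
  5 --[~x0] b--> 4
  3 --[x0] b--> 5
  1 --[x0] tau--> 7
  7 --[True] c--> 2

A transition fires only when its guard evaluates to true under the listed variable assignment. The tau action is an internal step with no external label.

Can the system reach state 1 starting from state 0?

Guard filter leaves 14 enabled edge(s).
L0 = {0}
L1 = {2}  cumulative {0,2}
L2 = {3}  cumulative {0,2,3}
L3 = {5,6}  cumulative {0,2,3,5,6}
L4 = {1}  cumulative {0,1,2,3,5,6}
L5 = {4,7}  cumulative {0,1,2,3,4,5,6,7}
Reach set: {0,1,2,3,4,5,6,7}
witness 1: a·d·d·d

Answer: REACHABLE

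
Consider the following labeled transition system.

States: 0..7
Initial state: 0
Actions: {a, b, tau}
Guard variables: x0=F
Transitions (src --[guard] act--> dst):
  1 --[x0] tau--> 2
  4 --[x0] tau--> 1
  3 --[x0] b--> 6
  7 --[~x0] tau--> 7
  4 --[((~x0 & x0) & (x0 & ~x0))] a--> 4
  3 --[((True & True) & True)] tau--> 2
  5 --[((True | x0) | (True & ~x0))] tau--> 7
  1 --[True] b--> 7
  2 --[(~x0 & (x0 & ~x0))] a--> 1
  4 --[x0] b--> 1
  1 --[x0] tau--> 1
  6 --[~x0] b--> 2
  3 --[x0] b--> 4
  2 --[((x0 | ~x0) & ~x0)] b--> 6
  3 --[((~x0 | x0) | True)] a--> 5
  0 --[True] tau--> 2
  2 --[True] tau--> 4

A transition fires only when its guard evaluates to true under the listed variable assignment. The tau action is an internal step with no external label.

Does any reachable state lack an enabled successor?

Answer: DEADLOCK at state 4

Analysis:
R = {0,2,4,6}
  0: tau→2  [1 exit(s)]
  2: b→6  tau→4  [2 exit(s)]
  4: ∅  [deadlock]
  6: b→2  [1 exit(s)]
witness 4: tau·tau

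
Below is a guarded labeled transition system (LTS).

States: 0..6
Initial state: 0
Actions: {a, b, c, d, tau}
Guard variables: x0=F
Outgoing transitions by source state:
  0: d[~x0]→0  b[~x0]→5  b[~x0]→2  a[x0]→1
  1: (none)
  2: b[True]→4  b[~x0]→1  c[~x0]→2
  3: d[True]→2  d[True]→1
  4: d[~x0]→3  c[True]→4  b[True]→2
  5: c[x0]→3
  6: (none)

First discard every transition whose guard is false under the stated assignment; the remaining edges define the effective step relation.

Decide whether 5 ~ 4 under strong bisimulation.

Refine partition for ~:
  π0 = {{0,1,2,3,4,5,6}}
  π1 = {{0},{1,5,6},{2},{3},{4}}
stable after 2 split(s): 5 block(s)
[5]={1,5,6}  [4]={4}

Answer: NOT BISIMILAR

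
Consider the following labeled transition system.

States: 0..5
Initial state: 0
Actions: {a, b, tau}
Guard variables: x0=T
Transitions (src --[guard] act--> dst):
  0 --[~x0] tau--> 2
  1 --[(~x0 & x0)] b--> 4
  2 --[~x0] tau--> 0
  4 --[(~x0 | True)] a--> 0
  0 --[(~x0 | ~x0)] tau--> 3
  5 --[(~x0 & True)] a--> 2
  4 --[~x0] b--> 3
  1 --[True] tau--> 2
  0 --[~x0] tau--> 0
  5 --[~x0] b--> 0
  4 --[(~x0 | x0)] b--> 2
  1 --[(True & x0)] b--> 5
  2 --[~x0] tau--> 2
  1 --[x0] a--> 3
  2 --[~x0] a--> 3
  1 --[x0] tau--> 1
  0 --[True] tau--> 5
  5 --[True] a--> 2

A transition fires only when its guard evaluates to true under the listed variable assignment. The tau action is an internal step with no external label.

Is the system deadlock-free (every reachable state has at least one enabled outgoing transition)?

Reachable = {0,2,5}
  0: tau→5  [deg 1]
  2: ∅  [STUCK]
  5: a→2  [deg 1]
Path to 2: tau·a

Answer: DEADLOCK at state 2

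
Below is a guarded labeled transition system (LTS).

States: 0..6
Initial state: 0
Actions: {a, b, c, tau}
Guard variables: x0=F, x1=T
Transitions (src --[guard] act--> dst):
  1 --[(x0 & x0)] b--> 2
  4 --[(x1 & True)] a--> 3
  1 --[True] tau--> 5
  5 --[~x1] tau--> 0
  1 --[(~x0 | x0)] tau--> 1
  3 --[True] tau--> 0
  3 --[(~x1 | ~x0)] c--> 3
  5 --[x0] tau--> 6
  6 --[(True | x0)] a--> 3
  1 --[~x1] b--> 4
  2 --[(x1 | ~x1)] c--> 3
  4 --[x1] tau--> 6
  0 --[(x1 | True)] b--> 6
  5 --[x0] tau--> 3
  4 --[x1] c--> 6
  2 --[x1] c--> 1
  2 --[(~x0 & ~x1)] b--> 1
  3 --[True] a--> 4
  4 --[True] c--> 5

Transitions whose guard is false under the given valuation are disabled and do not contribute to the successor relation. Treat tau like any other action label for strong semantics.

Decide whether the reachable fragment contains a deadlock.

Answer: DEADLOCK at state 5

Analysis:
Reach set: {0,3,4,5,6}
  0: b→6  [1 exit(s)]
  3: a→4  c→3  tau→0  [3 exit(s)]
  4: a→3  c→5  c→6  tau→6  [4 exit(s)]
  5: ∅  [STUCK]
  6: a→3  [1 exit(s)]
Path to 5: b·a·a·c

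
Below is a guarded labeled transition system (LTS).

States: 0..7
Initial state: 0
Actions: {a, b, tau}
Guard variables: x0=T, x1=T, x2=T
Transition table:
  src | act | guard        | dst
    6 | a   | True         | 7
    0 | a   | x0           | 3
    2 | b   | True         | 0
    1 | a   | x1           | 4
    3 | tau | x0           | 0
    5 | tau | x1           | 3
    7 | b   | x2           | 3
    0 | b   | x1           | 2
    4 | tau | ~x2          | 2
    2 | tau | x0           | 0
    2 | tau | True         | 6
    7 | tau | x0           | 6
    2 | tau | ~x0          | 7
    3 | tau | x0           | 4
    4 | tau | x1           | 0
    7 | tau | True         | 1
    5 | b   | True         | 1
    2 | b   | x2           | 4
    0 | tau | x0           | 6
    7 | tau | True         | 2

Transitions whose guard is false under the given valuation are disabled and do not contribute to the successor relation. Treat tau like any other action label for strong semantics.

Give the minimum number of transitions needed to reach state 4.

Answer: 2

Working:
BFS to 4:
  depth 0: {0}
  depth 1: {2,3,6}
  depth 2: {4,7}
depth(4)=2, e.g. a·tau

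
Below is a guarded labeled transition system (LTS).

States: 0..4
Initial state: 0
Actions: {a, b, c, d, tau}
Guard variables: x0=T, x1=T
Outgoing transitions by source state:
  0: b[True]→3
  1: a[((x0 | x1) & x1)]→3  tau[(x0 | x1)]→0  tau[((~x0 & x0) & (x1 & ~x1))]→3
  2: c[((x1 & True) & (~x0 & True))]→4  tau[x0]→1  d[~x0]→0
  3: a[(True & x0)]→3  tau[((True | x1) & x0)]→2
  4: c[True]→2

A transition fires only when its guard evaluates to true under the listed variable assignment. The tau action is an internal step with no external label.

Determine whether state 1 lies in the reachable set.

Answer: REACHABLE

Analysis:
After dropping false guards: 7 live edges.
depth 0: {0}
depth 1: {3}  cumulative {0,3}
depth 2: {2}  cumulative {0,2,3}
depth 3: {1}  cumulative {0,1,2,3}
Reachable = {0,1,2,3}
Path to 1: b·tau·tau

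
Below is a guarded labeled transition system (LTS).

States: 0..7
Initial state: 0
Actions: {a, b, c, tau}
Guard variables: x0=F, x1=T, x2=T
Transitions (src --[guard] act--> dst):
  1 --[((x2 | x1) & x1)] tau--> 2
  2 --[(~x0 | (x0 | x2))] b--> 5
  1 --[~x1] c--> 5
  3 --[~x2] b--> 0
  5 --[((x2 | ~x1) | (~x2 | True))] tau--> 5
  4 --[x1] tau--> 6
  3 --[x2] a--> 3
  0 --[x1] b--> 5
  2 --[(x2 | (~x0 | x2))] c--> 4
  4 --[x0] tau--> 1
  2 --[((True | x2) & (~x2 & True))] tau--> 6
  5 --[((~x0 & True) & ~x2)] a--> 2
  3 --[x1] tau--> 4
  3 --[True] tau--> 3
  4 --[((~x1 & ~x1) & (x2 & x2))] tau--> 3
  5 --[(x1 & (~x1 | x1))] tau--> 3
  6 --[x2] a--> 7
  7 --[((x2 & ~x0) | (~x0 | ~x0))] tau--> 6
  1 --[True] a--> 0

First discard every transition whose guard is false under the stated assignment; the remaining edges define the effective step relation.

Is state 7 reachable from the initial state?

13 transition(s) survive guard evaluation.
Layer 0: {0}
Layer 1: {5}  cumulative {0,5}
Layer 2: {3}  cumulative {0,3,5}
Layer 3: {4}  cumulative {0,3,4,5}
Layer 4: {6}  cumulative {0,3,4,5,6}
Layer 5: {7}  cumulative {0,3,4,5,6,7}
Reach set: {0,3,4,5,6,7}
trace reaching 7: b·tau·tau·tau·a

Answer: REACHABLE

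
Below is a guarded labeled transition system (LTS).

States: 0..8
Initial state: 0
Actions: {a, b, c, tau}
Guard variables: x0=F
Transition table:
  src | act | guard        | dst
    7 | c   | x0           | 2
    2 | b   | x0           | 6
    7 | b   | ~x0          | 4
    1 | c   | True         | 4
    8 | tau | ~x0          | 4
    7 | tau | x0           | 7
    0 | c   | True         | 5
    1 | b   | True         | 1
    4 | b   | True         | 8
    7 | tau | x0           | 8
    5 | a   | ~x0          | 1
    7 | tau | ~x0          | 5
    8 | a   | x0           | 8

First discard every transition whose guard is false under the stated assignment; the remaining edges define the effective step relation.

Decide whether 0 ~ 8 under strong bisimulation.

Refine partition for ~:
  round 0: {{0,1,2,3,4,5,6,7,8}}
  round 1: {{0},{1},{2,3,6},{4},{5},{7},{8}}
7 equivalence class(es) (converged in 2)
[0]={0}  [8]={8}

Answer: NOT BISIMILAR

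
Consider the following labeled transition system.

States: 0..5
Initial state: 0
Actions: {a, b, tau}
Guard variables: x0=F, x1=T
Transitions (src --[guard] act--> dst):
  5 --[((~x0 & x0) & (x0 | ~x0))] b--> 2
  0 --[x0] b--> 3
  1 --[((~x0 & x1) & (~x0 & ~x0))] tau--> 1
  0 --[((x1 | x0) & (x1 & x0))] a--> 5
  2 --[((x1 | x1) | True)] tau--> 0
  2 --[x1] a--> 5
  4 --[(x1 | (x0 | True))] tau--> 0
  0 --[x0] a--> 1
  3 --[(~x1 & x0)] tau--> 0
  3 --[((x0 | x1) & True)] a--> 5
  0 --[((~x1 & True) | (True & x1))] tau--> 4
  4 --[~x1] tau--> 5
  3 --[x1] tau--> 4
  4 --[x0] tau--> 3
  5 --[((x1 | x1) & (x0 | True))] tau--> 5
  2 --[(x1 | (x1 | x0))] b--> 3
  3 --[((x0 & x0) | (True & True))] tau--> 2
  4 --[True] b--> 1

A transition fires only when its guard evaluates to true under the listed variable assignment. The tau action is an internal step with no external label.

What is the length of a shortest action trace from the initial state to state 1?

BFS to 1:
  depth 0: {0}
  depth 1: {4}
  depth 2: {1}
1 enters at depth 2; path tau·b

Answer: 2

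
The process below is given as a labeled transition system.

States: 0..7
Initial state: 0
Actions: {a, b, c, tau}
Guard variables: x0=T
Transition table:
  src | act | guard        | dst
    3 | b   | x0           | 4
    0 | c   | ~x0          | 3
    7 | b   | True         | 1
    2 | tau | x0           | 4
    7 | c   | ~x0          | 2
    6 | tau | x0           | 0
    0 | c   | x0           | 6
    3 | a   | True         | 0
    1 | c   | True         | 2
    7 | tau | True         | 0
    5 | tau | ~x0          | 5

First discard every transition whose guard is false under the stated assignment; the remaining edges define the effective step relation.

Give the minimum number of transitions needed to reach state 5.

Answer: UNREACHABLE

Working:
Breadth-first toward 5:
  L0 = {0}
  L1 = {6}
5 never appears.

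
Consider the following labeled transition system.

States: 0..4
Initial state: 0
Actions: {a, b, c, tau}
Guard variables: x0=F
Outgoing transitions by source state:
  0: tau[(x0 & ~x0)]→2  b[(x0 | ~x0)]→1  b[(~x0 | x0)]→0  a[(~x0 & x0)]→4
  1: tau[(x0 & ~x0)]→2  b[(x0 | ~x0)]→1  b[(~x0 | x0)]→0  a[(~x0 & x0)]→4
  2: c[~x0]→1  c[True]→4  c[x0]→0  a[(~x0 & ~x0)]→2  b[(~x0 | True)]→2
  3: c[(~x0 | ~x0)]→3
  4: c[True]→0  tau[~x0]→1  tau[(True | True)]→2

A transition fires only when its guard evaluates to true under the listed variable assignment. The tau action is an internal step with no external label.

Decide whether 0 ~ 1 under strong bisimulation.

Answer: BISIMILAR

Analysis:
Bisimulation quotient by refinement:
  P[0] = {{0,1,2,3,4}}
  P[1] = {{0,1},{2},{3},{4}}
stable after 2 split(s): 4 block(s)
[0]={0,1}  [1]={0,1}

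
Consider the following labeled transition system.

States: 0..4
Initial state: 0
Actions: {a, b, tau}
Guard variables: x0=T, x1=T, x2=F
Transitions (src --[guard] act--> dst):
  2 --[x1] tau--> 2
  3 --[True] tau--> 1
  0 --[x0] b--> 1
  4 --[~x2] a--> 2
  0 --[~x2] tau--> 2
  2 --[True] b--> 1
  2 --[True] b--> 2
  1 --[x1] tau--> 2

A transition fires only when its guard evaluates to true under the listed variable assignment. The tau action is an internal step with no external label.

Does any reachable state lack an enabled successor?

Answer: DEADLOCK-FREE

Analysis:
Reach set: {0,1,2}
  0: b→1  tau→2  [deg 2]
  1: tau→2  [deg 1]
  2: b→1  b→2  tau→2  [deg 3]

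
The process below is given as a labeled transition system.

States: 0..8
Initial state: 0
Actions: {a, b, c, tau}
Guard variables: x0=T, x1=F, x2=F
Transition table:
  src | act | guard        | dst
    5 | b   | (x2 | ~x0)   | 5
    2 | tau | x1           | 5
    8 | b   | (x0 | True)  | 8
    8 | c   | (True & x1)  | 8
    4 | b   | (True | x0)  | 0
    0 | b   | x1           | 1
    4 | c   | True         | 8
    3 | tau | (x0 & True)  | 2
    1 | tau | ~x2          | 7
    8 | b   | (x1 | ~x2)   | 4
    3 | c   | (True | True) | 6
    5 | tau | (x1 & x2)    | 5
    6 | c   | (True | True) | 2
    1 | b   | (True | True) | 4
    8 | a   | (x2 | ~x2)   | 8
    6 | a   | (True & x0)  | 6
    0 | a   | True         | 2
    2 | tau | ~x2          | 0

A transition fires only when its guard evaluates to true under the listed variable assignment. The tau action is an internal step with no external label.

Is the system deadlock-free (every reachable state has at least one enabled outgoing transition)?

Reachable = {0,2}
  0: a→2  [1 out]
  2: tau→0  [1 out]

Answer: DEADLOCK-FREE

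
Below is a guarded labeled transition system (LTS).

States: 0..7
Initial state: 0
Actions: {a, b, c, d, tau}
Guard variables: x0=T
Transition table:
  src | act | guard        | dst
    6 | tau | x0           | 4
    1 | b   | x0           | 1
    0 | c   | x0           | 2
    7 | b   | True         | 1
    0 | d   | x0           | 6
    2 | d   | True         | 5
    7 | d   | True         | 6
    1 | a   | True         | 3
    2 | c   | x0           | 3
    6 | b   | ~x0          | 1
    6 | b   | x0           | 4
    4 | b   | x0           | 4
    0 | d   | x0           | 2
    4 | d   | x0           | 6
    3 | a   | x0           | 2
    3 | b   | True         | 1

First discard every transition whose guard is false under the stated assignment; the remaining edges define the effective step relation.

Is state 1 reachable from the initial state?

After dropping false guards: 15 live edges.
Layer 0: {0}
Layer 1: {2,6}  cumulative {0,2,6}
Layer 2: {3,4,5}  cumulative {0,2,3,4,5,6}
Layer 3: {1}  cumulative {0,1,2,3,4,5,6}
Reachable = {0,1,2,3,4,5,6}
witness 1: c·c·b

Answer: REACHABLE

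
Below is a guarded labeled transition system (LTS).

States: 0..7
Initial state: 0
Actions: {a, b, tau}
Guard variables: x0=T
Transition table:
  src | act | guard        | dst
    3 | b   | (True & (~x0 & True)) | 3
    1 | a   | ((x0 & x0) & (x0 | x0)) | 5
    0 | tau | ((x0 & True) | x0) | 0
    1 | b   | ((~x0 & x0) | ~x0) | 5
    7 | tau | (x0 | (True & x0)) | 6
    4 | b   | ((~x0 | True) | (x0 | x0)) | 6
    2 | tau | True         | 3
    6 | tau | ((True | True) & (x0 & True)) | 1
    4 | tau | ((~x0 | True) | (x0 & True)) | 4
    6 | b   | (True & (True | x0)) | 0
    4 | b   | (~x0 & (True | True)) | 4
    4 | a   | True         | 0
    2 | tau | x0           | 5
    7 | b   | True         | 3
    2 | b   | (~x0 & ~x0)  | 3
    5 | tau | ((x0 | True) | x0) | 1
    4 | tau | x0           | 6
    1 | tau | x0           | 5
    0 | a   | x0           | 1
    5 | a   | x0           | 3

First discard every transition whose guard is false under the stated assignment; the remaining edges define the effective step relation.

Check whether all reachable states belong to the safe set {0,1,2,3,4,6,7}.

Answer: INVARIANT VIOLATED at state 5

Trace:
Inv-set: {0,1,2,3,4,6,7}
R = {0,1,3,5}
  0: safe
  1: safe
  3: safe
  5: ✗ unsafe
reach 5 via a·a — violates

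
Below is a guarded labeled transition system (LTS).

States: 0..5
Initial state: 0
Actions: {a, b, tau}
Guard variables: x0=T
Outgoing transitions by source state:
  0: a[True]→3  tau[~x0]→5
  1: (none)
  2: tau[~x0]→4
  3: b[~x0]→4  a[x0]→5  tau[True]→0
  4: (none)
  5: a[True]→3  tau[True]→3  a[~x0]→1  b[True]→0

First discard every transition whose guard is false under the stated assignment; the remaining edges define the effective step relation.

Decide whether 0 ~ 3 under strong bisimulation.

Compute ~ classes (split until stable):
  round 0: {{0,1,2,3,4,5}}
  round 1: {{0},{1,2,4},{3},{5}}
4 equivalence class(es) (converged in 2)
class of 0: {0}; class of 3: {3}

Answer: NOT BISIMILAR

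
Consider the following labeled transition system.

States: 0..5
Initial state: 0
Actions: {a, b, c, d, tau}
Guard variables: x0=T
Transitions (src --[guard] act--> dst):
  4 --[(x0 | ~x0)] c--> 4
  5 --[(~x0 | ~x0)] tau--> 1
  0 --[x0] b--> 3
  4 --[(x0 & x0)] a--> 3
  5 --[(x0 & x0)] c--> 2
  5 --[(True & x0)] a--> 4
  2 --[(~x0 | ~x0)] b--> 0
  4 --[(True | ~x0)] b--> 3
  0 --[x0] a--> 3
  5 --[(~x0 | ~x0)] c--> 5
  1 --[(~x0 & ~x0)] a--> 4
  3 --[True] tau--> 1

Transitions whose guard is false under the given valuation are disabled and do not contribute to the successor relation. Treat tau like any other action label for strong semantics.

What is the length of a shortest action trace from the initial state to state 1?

BFS to 1:
  Layer 0: {0}
  Layer 1: {3}
  Layer 2: {1}
first hit 1 at d=2 via a·tau

Answer: 2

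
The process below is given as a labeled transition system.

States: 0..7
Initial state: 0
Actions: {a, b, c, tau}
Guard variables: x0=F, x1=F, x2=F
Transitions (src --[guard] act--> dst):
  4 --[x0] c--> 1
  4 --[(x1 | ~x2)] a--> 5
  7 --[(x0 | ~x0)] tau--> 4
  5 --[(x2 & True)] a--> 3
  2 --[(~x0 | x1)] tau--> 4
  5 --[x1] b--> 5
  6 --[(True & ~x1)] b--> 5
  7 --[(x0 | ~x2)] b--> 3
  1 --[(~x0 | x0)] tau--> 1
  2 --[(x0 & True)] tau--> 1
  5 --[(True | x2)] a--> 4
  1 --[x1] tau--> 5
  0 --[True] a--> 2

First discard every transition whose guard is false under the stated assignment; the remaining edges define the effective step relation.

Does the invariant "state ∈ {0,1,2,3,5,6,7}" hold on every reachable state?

Answer: INVARIANT VIOLATED at state 4

Working:
Inv-set: {0,1,2,3,5,6,7}
Reachable = {0,2,4,5}
  0: ✓
  2: ✓
  4: VIOLATES
  5: ✓
witness against invariant: a·tau → 4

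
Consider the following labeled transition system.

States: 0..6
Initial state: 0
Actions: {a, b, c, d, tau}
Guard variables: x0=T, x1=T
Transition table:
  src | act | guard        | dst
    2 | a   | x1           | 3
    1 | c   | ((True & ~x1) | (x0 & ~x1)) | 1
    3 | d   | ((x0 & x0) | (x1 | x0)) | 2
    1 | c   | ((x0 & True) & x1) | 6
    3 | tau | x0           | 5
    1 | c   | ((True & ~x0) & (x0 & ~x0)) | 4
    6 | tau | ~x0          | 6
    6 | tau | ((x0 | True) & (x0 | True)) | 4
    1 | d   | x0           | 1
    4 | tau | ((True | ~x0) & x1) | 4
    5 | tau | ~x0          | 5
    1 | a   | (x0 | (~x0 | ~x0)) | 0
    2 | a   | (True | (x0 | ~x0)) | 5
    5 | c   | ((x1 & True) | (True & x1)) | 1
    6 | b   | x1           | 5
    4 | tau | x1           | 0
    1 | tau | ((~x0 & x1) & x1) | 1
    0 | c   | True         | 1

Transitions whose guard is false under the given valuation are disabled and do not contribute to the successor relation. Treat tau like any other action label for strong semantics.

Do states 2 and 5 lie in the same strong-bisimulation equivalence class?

Bisimulation quotient by refinement:
  P[0] = {{0,1,2,3,4,5,6}}
  P[1] = {{0,5},{1},{2},{3},{4},{6}}
Fixed point at round 2; 6 class(es).
[2]={2}  [5]={0,5}

Answer: NOT BISIMILAR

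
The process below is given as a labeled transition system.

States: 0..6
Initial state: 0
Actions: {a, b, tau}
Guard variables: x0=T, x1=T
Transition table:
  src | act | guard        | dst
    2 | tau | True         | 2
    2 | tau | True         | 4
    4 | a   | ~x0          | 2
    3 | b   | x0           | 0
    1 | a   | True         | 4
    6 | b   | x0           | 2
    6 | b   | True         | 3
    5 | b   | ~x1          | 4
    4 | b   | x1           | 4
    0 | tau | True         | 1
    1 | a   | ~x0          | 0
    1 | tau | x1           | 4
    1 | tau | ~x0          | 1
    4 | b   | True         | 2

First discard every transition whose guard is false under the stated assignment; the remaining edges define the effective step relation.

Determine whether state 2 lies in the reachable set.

Answer: REACHABLE

Working:
Guard filter leaves 10 enabled edge(s).
L0 = {0}
L1 = {1}  total {0,1}
L2 = {4}  total {0,1,4}
L3 = {2}  total {0,1,2,4}
Reachable = {0,1,2,4}
witness 2: tau·a·b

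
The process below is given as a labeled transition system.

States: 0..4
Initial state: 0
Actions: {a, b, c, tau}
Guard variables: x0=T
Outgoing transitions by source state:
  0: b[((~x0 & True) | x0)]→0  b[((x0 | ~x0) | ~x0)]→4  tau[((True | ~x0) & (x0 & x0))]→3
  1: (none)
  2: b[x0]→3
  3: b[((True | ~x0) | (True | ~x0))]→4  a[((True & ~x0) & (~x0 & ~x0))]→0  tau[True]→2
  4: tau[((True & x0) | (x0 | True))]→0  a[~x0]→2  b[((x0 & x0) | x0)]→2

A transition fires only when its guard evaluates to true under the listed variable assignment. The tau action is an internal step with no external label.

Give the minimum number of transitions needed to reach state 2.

Answer: 2

Trace:
BFS to 2:
  Layer 0: {0}
  Layer 1: {3,4}
  Layer 2: {2}
2 enters at depth 2; path b·b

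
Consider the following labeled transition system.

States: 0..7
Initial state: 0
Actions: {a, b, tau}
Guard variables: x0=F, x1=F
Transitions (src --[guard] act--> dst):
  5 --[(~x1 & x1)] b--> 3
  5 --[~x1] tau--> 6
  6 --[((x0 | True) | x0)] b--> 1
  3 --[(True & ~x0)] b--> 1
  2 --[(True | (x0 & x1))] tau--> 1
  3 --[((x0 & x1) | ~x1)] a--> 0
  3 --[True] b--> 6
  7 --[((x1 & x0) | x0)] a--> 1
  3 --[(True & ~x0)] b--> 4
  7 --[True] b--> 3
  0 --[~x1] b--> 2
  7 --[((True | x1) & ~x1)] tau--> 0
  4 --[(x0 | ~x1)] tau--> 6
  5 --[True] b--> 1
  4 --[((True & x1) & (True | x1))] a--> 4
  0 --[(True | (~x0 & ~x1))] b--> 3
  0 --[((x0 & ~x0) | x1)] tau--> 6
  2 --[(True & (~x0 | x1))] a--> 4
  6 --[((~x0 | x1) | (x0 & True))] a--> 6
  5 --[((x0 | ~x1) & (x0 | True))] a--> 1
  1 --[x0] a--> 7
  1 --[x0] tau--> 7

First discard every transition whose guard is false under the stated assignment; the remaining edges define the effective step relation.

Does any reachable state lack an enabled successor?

Reachable = {0,1,2,3,4,6}
  0: b→2  b→3  [deg 2]
  1: ∅  [no exit]
  2: a→4  tau→1  [deg 2]
  3: a→0  b→1  b→4  b→6  [deg 4]
  4: tau→6  [deg 1]
  6: a→6  b→1  [deg 2]
trace reaching 1: b·tau

Answer: DEADLOCK at state 1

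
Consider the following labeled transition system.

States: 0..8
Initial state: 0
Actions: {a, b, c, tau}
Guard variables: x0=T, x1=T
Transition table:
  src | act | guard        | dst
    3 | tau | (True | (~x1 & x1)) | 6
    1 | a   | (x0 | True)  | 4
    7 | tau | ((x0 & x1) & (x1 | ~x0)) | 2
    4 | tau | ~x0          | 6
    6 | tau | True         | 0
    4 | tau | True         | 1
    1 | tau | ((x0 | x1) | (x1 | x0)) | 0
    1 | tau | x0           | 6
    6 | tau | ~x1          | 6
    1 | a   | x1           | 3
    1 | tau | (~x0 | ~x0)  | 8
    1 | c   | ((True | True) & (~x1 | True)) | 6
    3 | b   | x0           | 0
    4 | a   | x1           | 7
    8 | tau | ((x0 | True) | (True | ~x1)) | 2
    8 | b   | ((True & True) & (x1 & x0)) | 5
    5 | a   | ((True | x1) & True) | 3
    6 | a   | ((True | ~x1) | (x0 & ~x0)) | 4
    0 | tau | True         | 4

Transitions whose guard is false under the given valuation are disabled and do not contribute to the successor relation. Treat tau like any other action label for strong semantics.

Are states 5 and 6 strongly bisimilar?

Compute ~ classes (split until stable):
  π0 = {{0,1,2,3,4,5,6,7,8}}
  π1 = {{0,7},{1},{2},{3,8},{4,6},{5}}
  π2 = {{0},{1},{2},{3},{4},{5},{6},{7},{8}}
Fixed point at round 3; 9 class(es).
class of 5: {5}; class of 6: {6}

Answer: NOT BISIMILAR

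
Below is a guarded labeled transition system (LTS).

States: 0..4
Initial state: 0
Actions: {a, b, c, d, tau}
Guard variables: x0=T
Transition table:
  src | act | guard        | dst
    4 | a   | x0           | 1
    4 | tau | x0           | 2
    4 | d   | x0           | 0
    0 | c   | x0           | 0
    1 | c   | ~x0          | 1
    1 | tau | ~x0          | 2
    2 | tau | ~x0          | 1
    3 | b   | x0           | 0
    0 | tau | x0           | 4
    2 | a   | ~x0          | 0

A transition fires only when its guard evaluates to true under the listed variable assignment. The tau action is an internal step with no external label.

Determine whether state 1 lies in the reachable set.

After dropping false guards: 6 live edges.
L0 = {0}
L1 = {4}  total {0,4}
L2 = {1,2}  total {0,1,2,4}
R = {0,1,2,4}
trace reaching 1: tau·a

Answer: REACHABLE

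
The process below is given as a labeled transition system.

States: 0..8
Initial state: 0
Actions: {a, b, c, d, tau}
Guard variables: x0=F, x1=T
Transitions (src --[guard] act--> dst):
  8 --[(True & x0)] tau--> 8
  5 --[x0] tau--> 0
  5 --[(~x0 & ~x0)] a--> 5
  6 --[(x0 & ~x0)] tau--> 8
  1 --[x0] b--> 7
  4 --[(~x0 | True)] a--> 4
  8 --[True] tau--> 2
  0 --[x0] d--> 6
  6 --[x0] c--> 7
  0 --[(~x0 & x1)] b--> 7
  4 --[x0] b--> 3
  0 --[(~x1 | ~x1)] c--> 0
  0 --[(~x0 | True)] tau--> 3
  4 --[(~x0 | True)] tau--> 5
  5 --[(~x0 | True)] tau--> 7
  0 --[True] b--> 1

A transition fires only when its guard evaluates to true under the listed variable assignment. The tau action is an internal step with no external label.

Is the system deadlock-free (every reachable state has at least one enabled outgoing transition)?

Reachable = {0,1,3,7}
  0: b→1  b→7  tau→3  [3 out]
  1: ∅  [no exit]
  3: ∅  [no exit]
  7: ∅  [no exit]
witness 1: b

Answer: DEADLOCK at state 1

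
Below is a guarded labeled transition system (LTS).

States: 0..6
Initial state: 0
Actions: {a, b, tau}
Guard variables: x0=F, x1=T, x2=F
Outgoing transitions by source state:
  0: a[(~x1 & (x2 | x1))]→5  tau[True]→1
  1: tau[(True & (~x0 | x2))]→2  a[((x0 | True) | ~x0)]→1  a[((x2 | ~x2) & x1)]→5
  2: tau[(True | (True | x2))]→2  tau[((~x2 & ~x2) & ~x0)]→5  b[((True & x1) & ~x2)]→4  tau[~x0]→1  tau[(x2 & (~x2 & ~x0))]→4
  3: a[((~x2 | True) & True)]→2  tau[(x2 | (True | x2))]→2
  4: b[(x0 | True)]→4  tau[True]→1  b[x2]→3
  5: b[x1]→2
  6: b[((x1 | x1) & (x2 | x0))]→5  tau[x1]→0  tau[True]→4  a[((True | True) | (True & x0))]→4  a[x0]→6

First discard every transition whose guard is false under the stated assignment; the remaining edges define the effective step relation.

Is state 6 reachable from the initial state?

Answer: UNREACHABLE

Working:
After dropping false guards: 16 live edges.
L0 = {0}
L1 = {1}  cumulative {0,1}
L2 = {2,5}  cumulative {0,1,2,5}
L3 = {4}  cumulative {0,1,2,4,5}
Reachable = {0,1,2,4,5}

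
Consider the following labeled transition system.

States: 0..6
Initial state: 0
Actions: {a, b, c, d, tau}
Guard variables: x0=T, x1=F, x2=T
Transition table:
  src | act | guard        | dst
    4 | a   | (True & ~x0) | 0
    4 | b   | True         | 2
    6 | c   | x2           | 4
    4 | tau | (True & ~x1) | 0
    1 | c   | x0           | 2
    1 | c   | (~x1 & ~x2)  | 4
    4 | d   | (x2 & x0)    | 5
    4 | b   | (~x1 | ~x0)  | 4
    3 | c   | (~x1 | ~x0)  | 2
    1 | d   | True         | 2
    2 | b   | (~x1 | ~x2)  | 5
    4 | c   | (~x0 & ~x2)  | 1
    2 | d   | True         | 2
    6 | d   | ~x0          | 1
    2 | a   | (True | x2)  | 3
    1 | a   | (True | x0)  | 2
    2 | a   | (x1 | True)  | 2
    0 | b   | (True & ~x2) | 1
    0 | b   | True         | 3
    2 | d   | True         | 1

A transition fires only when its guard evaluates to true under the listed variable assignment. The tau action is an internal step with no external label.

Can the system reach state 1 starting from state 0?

Answer: REACHABLE

Analysis:
After dropping false guards: 15 live edges.
Layer 0: {0}
Layer 1: {3}  total {0,3}
Layer 2: {2}  total {0,2,3}
Layer 3: {1,5}  total {0,1,2,3,5}
Reachable = {0,1,2,3,5}
trace reaching 1: b·c·d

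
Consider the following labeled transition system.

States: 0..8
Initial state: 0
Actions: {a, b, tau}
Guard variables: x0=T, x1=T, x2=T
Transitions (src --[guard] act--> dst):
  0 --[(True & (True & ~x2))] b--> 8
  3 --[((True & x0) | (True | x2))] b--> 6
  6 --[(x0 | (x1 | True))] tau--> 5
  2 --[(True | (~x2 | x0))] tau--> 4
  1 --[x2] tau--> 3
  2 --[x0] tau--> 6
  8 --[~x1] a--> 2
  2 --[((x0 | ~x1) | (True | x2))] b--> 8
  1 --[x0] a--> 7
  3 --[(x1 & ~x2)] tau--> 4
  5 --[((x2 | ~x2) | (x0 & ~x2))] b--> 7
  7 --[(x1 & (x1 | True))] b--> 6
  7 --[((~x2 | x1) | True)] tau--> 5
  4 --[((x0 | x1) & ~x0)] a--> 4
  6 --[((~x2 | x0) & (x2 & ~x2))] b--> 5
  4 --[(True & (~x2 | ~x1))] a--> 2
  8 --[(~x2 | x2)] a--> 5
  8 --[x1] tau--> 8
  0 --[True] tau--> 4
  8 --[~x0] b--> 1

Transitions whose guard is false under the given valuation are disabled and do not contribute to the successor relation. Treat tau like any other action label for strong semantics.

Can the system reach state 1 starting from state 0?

Answer: UNREACHABLE

Working:
Guard filter leaves 13 enabled edge(s).
Layer 0: {0}
Layer 1: {4}  now seen {0,4}
Reachable = {0,4}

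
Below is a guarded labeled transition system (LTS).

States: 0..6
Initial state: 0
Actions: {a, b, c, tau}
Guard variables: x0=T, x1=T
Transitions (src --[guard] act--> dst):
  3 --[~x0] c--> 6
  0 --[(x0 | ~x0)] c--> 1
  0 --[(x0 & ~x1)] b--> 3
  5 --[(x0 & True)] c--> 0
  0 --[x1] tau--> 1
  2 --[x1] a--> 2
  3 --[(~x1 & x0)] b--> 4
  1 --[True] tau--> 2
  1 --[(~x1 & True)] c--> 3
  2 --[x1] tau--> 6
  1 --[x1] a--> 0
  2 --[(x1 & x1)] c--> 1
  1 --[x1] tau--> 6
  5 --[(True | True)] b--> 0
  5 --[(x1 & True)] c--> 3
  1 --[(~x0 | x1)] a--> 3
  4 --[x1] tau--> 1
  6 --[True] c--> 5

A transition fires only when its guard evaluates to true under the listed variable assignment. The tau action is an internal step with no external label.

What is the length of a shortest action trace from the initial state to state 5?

Answer: 3

Analysis:
BFS to 5:
  depth 0: {0}
  depth 1: {1}
  depth 2: {2,3,6}
  depth 3: {5}
depth(5)=3, e.g. c·tau·c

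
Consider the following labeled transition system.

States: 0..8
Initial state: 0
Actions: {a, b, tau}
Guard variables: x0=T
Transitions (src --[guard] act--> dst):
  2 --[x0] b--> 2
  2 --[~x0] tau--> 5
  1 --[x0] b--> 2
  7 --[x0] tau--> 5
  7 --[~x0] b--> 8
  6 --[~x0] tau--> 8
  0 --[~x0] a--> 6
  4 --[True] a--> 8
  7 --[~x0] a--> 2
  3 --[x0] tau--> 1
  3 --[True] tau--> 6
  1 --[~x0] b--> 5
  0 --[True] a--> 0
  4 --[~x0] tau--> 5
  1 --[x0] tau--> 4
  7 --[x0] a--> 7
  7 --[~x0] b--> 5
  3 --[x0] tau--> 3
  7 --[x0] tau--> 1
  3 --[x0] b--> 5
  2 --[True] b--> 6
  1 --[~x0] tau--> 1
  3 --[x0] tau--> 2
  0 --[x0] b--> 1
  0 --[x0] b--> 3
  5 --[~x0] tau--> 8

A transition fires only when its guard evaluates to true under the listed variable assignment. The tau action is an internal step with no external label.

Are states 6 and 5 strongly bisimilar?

Compute ~ classes (split until stable):
  π0 = {{0,1,2,3,4,5,6,7,8}}
  π1 = {{0},{1,3},{2},{4},{5,6,8},{7}}
  π2 = {{0},{1},{2},{3},{4},{5,6,8},{7}}
stable after 3 split(s): 7 block(s)
6∈{5,6,8}, 5∈{5,6,8}

Answer: BISIMILAR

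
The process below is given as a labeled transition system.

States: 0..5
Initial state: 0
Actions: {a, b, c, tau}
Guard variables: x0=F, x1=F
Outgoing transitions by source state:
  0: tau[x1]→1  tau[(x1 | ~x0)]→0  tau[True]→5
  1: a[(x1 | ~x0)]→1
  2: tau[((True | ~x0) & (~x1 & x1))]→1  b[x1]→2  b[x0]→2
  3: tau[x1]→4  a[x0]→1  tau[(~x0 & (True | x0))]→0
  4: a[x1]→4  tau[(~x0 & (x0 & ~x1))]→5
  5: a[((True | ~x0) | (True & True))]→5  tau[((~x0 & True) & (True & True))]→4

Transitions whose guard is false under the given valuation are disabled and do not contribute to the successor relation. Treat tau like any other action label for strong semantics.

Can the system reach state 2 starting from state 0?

Guard filter leaves 6 enabled edge(s).
Layer 0: {0}
Layer 1: {5}  now seen {0,5}
Layer 2: {4}  now seen {0,4,5}
R = {0,4,5}

Answer: UNREACHABLE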